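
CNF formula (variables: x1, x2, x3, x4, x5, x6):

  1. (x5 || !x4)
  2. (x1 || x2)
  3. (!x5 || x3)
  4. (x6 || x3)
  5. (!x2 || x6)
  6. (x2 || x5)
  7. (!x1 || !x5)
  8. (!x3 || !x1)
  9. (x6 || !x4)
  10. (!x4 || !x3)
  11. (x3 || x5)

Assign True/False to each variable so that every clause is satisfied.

x1=F, x2=T, x3=T, x4=F, x5=T, x6=T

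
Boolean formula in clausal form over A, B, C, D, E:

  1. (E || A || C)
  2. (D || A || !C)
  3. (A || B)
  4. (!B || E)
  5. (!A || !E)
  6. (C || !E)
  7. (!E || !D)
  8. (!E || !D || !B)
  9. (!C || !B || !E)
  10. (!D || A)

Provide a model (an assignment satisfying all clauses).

A = True, B = False, C = False, D = False, E = False

Try A = True.
  then E is forced to False.
  then B is forced to False.
C, D are now unconstrained; take C = False, D = False.
Every clause has at least one true literal under this assignment.
Check each clause:
  1. (C || A || E) — A is true.
  2. (D || A || !C) — A is true.
  3. (B || A) — A is true.
  4. (E || !B) — !B is true.
  5. (!E || !A) — !E is true.
  6. (C || !E) — !E is true.
  7. (!E || !D) — !E is true.
  8. (!B || !E || !D) — !E is true.
  9. (!C || !B || !E) — !E is true.
  10. (!D || A) — A is true.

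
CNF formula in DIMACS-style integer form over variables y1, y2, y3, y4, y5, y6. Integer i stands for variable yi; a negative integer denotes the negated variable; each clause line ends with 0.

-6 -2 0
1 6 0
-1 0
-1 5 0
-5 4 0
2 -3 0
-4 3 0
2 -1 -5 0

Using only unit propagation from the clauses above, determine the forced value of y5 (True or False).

False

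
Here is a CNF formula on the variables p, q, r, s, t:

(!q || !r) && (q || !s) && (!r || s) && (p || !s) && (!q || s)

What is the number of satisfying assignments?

6

The models are:
  p=F q=F r=F s=F t=F
  p=F q=F r=F s=F t=T
  p=T q=F r=F s=F t=F
  p=T q=F r=F s=F t=T
  p=T q=T r=F s=T t=F
  p=T q=T r=F s=T t=T
That's 6 in total.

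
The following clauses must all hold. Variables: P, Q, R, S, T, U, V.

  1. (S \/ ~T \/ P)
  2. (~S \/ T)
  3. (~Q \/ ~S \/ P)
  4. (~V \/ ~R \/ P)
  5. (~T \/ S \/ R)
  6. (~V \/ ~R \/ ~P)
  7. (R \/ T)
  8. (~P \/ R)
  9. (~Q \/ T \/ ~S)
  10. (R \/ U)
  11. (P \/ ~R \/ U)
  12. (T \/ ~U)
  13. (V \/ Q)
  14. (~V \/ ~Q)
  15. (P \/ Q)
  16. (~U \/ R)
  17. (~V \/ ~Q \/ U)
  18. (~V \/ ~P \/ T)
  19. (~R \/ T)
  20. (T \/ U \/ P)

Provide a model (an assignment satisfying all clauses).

P = 1, Q = 1, R = 1, S = 0, T = 1, U = 0, V = 0

Set P = True and propagate.
  then R is forced to True.
  then V is forced to False.
  then Q is forced to True.
  then T is forced to True.
S, U are now unconstrained; take S = False, U = False.
Every clause has at least one true literal under this assignment.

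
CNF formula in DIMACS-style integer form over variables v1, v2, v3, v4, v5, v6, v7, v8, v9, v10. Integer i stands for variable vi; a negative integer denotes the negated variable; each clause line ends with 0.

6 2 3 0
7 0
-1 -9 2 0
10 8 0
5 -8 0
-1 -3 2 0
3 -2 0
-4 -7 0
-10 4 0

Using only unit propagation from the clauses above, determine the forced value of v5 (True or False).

True

Unit clause (v7) sets v7 = True.
(¬v4 ∨ ¬v7) with v7 = True leaves only ¬v4, so v4 = False.
From (¬v10 ∨ v4) and v4 = False: v10 = False.
(v8 ∨ v10) with v10 = False leaves only v8, so v8 = True.
(¬v8 ∨ v5): since v8 = True, the clause reduces to (v5). v5 = True.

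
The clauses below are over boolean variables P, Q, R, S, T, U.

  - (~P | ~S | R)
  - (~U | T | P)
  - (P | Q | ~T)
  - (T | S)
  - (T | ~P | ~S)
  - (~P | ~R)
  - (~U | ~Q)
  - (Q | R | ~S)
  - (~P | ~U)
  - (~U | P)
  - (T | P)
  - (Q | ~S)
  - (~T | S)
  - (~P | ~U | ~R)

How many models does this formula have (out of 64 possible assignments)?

2

Satisfying assignments:
  P=F Q=T R=F S=T T=T U=F
  P=F Q=T R=T S=T T=T U=F
That's 2 in total.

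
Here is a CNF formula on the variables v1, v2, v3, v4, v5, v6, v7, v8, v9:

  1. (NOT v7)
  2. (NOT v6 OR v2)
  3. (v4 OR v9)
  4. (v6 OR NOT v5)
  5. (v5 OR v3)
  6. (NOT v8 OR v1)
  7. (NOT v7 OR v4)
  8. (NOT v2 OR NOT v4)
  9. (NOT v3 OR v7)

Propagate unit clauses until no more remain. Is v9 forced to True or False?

True

(NOT v7) stands alone — v7 = False.
From (NOT v3 OR v7) and v7 = False: v3 = False.
(v3 OR v5) with v3 = False leaves only v5, so v5 = True.
From (NOT v5 OR v6) and v5 = True: v6 = True.
In (NOT v6 OR v2), NOT v6 is now false; v2 must hold, so v2 = True.
From (NOT v2 OR NOT v4) and v2 = True: v4 = False.
From (v9 OR v4) and v4 = False: v9 = True.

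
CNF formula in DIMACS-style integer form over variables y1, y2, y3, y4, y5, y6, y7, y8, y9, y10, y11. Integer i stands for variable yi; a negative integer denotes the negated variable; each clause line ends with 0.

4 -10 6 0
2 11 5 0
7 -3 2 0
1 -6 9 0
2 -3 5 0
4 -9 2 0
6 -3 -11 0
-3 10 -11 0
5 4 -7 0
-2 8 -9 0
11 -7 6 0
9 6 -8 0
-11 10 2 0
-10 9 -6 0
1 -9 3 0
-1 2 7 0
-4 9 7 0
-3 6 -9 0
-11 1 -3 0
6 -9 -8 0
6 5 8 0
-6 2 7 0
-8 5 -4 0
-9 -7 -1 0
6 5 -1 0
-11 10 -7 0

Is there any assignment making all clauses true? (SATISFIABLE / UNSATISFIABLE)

Pure literal: y5 appears only positively; assign y5 = True.
Set y1 = True and propagate.
The remaining clauses are satisfied by y2 = True, y3 = True, y4 = True, y6 = True, y7 = False, y8 = True, y9 = True, y10 = True, y11 = False.
Every clause has at least one true literal under this assignment.
So y1=1, y2=1, y3=1, y4=1, y5=1, y6=1, y7=0, y8=1, y9=1, y10=1, y11=0 is a satisfying assignment.

SATISFIABLE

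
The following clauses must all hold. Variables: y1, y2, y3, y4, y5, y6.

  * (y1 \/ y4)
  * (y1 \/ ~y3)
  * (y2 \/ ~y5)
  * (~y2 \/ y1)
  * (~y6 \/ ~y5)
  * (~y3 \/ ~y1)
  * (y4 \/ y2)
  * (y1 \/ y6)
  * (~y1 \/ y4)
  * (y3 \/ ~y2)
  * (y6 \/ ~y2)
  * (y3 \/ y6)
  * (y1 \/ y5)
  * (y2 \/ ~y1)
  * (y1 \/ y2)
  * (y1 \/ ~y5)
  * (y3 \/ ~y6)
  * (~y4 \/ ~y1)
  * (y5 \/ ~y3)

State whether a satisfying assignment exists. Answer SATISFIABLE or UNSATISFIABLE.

UNSATISFIABLE

y1 = True:
  propagation gives y3=False, y4=True; an empty clause results — contradiction.
y1 = False:
  propagation gives y4=True, y3=False, y2=False; an empty clause results — contradiction.
Every branch closes, so no satisfying assignment exists.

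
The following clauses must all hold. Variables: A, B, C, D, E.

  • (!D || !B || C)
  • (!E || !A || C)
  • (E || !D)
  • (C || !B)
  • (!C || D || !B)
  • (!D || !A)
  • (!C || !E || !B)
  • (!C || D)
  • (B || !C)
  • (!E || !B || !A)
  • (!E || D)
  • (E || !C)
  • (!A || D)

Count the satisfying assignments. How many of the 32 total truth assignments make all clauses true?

The models are:
  A=F B=F C=F D=F E=F
  A=F B=F C=F D=T E=T
That's 2 in total.

2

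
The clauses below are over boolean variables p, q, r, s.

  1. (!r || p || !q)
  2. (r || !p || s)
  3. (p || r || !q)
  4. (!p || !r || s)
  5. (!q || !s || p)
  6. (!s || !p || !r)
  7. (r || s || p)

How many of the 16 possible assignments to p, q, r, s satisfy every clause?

5

The models are:
  p=0 q=0 r=0 s=1
  p=0 q=0 r=1 s=0
  p=0 q=0 r=1 s=1
  p=1 q=0 r=0 s=1
  p=1 q=1 r=0 s=1
That's 5 in total.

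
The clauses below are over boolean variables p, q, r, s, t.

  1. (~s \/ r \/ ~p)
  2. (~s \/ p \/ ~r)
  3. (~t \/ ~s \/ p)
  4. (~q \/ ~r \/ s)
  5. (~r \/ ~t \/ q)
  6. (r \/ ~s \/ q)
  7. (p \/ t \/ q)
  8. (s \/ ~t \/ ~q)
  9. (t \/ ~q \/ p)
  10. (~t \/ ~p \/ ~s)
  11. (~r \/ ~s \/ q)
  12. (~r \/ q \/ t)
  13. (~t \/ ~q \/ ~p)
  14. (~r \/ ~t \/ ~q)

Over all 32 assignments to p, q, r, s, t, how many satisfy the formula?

The models are:
  p=F q=F r=F s=F t=T
  p=T q=F r=F s=F t=F
  p=T q=F r=F s=F t=T
  p=T q=T r=F s=F t=F
  p=T q=T r=T s=T t=F
Count: 5.

5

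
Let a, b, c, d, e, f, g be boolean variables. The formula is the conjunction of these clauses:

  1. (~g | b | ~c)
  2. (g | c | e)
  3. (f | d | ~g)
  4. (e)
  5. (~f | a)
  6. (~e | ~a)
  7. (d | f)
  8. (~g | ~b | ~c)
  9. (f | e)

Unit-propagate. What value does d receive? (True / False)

True

Unit clause (e) sets e = True.
In (~a | ~e), ~e is now false; ~a must hold, so a = False.
(a | ~f) with a = False leaves only ~f, so f = False.
In (d | f), f is now false; d must hold, so d = True.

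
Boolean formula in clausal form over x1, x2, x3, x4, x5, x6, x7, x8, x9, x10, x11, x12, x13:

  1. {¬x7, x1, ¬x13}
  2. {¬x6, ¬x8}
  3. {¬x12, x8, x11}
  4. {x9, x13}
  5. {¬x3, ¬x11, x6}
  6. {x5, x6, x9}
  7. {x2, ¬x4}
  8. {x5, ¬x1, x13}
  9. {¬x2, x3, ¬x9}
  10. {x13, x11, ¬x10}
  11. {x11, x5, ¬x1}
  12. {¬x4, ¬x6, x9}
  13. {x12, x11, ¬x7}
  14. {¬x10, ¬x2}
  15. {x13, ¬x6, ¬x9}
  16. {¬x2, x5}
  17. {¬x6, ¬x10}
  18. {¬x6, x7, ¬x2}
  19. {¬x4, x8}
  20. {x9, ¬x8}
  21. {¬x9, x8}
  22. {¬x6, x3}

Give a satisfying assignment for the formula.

x1=T, x2=F, x3=F, x4=F, x5=T, x6=F, x7=T, x8=T, x9=T, x10=F, x11=T, x12=F, x13=T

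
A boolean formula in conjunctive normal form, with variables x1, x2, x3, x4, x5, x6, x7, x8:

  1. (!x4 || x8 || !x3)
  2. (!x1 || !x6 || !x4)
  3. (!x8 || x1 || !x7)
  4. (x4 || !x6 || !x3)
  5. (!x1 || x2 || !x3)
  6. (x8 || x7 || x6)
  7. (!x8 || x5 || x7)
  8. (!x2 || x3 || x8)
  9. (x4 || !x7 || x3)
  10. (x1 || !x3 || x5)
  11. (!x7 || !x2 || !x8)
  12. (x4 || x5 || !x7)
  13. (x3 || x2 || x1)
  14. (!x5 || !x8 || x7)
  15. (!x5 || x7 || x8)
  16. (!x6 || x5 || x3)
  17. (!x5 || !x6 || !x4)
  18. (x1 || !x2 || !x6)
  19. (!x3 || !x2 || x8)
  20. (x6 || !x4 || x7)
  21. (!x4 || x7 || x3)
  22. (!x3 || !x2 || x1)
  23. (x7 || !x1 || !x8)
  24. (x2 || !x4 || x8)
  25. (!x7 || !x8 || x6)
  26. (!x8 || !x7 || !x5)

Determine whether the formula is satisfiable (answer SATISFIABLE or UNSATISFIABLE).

SATISFIABLE

Branch on x1: take x1 = False.
Try x2 = False.
  then x3 is forced to True.
  then x5 is forced to True.
The remaining clauses are satisfied by x4 = False, x6 = False, x7 = True, x8 = False.
Every clause has at least one true literal under this assignment.
So x1=0, x2=0, x3=1, x4=0, x5=1, x6=0, x7=1, x8=0 is a satisfying assignment.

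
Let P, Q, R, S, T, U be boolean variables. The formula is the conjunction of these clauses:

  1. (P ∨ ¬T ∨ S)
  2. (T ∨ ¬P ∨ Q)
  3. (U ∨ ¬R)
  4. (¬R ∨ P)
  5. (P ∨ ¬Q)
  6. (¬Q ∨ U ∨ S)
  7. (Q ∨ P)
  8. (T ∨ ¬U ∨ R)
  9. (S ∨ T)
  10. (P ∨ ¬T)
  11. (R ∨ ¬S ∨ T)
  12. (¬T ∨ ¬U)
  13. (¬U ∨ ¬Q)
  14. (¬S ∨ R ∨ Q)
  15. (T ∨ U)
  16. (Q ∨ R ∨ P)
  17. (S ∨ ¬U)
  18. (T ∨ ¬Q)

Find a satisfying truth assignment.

P = 1, Q = 0, R = 0, S = 0, T = 1, U = 0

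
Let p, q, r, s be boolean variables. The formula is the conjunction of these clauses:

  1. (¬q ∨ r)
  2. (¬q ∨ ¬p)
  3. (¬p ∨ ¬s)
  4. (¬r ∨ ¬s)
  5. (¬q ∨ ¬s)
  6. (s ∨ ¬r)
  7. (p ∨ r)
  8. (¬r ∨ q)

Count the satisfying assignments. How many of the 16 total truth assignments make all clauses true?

The models are:
  p=1 q=0 r=0 s=0
That's 1 in total.

1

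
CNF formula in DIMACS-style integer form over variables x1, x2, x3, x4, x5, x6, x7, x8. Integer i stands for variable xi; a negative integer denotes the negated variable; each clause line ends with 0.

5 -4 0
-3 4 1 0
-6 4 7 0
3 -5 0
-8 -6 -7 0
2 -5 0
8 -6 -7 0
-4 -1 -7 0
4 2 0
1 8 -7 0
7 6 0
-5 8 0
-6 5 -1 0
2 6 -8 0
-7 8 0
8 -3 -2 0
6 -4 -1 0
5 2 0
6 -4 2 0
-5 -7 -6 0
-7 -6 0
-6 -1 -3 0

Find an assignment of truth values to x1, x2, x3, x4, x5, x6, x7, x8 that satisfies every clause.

x1 = T, x2 = T, x3 = T, x4 = F, x5 = T, x6 = F, x7 = T, x8 = T

Set x1 = True and propagate.
Branch on x2: take x2 = True.
For the remaining variables, x3 = True, x4 = False, x5 = True, x6 = False, x7 = True, x8 = True works.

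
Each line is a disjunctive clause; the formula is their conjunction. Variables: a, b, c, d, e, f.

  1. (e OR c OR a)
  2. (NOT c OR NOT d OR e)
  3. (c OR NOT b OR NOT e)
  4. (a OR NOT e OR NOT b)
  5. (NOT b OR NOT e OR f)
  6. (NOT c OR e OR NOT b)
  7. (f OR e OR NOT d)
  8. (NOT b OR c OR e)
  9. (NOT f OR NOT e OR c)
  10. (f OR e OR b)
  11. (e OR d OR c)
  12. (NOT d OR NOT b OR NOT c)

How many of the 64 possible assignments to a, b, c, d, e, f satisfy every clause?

16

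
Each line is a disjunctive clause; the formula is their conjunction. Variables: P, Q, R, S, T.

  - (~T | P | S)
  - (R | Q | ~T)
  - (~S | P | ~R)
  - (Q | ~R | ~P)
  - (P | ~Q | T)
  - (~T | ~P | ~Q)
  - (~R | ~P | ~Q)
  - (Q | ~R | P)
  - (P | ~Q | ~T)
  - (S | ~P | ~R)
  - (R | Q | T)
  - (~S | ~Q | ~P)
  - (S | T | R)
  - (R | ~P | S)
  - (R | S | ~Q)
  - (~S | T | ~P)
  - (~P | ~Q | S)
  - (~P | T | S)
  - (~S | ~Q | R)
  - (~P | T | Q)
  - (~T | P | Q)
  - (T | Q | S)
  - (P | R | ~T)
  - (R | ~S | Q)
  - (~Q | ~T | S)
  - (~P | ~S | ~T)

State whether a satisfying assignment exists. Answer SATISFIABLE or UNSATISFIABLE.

UNSATISFIABLE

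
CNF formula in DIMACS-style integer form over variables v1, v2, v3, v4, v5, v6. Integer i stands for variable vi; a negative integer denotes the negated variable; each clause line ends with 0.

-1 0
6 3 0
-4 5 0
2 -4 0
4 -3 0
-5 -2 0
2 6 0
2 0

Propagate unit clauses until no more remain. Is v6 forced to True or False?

True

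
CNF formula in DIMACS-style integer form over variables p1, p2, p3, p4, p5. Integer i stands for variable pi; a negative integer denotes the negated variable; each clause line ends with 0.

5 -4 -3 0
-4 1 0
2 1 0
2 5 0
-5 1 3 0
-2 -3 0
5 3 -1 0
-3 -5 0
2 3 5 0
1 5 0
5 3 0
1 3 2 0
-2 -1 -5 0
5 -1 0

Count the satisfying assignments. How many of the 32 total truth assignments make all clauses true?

2

The models are:
  p1=1 p2=0 p3=0 p4=0 p5=1
  p1=1 p2=0 p3=0 p4=1 p5=1
Count: 2.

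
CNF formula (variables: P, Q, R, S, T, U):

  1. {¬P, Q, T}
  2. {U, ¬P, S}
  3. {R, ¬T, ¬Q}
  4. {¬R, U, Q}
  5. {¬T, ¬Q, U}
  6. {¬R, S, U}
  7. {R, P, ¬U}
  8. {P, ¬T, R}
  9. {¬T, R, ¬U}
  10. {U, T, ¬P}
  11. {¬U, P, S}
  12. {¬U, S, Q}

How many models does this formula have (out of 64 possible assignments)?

17

Split on U, then P.
  U=1, P=1: 7 of the 16 assignments to (Q,R,S,T) work.
  U=1, P=0: remaining (Q,R,S,T) ∈ {(0,1,1,0); (0,1,1,1); (1,1,1,0); (1,1,1,1)} — 4.
  U=0, P=1: remaining (Q,R,S,T) ∈ {(0,0,1,1)} — 1.
  U=0, P=0: 5 of the 16 assignments to (Q,R,S,T) work.
Total: 7 + 4 + 1 + 5 = 17.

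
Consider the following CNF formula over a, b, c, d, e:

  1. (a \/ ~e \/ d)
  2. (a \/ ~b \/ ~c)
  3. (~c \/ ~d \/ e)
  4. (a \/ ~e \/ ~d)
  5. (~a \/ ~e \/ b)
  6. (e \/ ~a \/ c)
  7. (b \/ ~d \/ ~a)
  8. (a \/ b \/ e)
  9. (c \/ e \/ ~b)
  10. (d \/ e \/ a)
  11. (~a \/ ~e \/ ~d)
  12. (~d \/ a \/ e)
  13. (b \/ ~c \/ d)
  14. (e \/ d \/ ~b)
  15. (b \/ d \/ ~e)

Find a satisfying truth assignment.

a=True, b=True, c=False, d=False, e=True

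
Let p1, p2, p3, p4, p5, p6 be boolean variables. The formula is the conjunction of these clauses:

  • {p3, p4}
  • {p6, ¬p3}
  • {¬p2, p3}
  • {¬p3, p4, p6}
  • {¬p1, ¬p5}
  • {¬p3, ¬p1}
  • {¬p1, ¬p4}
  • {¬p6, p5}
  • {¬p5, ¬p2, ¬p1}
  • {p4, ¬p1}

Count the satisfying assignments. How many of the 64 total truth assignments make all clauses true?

The models are:
  p1=0 p2=0 p3=0 p4=1 p5=0 p6=0
  p1=0 p2=0 p3=0 p4=1 p5=1 p6=0
  p1=0 p2=0 p3=0 p4=1 p5=1 p6=1
  p1=0 p2=0 p3=1 p4=0 p5=1 p6=1
  p1=0 p2=0 p3=1 p4=1 p5=1 p6=1
  p1=0 p2=1 p3=1 p4=0 p5=1 p6=1
  p1=0 p2=1 p3=1 p4=1 p5=1 p6=1
That's 7 in total.

7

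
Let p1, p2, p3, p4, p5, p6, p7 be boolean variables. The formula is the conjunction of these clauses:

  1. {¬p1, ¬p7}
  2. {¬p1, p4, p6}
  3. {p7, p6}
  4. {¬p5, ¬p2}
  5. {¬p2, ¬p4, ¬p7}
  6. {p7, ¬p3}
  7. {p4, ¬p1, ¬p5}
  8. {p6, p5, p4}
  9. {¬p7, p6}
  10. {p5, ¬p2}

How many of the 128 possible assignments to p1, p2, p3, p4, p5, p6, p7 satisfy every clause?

15

Case analysis on p7 and p4:
  p7=T, p4=T: remaining (p1,p2,p3,p5,p6) ∈ {(F,F,F,F,T); (F,F,F,T,T); (F,F,T,F,T); (F,F,T,T,T)} — 4.
  p7=T, p4=F: remaining (p1,p2,p3,p5,p6) ∈ {(F,F,F,F,T); (F,F,F,T,T); (F,F,T,F,T); (F,F,T,T,T)} — 4.
  p7=F, p4=T: remaining (p1,p2,p3,p5,p6) ∈ {(F,F,F,F,T); (F,F,F,T,T); (T,F,F,F,T); (T,F,F,T,T)} — 4.
  p7=F, p4=F: remaining (p1,p2,p3,p5,p6) ∈ {(F,F,F,F,T); (F,F,F,T,T); (T,F,F,F,T)} — 3.
Total: 4 + 4 + 4 + 3 = 15.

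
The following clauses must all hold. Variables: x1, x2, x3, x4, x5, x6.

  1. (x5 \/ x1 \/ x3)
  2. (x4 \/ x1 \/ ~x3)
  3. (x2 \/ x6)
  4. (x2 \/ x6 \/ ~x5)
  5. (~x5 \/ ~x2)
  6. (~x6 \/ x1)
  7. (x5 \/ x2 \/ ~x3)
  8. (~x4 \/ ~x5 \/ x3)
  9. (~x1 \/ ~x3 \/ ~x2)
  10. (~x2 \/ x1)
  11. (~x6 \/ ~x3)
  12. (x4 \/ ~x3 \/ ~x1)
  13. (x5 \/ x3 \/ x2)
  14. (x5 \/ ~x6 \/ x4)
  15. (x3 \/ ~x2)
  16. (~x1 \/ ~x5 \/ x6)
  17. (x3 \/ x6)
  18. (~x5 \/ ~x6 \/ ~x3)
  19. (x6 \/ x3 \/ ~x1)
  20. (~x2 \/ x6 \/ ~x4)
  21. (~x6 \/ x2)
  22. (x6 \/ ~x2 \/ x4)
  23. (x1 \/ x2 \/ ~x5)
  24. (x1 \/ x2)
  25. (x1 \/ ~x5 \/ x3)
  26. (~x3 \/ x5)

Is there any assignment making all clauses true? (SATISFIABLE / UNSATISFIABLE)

x3 = True:
  propagation gives x6=False, x2=True, x5=False; an empty clause results — contradiction.
x3 = False:
  propagation gives x2=False, x6=True; an empty clause results — contradiction.
Every branch closes, so no satisfying assignment exists.

UNSATISFIABLE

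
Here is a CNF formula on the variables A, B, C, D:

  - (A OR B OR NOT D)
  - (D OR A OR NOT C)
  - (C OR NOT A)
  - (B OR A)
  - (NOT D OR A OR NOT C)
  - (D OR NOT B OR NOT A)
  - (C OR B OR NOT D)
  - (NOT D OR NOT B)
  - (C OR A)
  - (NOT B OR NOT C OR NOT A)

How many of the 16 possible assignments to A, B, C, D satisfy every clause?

The models are:
  A=T B=F C=T D=F
  A=T B=F C=T D=T
That's 2 in total.

2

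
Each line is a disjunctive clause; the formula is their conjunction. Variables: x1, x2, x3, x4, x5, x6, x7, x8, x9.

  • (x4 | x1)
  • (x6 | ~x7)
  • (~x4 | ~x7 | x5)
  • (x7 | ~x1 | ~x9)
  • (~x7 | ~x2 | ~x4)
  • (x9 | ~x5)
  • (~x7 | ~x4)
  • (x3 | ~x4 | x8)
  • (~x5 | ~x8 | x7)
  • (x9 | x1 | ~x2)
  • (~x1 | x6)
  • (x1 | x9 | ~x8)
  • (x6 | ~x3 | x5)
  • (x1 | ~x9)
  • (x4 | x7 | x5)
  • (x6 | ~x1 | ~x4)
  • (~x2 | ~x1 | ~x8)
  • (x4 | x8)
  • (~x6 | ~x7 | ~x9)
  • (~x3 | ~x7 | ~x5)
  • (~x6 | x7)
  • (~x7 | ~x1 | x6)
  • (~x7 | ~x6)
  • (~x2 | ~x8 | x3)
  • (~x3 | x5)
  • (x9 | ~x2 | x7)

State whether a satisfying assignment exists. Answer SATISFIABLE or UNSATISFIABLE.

UNSATISFIABLE

x7 = True:
  propagation gives x6=True; an empty clause results — contradiction.
x7 = False:
  propagation gives x6=False, x1=False, x4=True, x9=False; an empty clause results — contradiction.
Every branch closes, so no satisfying assignment exists.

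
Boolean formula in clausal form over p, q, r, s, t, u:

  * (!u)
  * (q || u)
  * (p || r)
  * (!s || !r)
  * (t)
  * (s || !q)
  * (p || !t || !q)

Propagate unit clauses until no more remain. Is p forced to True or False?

(!u) is a unit clause: u = False.
In (q || u), u is now false; q must hold, so q = True.
Unit clause (t) sets t = True.
(s || !q) with q = True leaves only s, so s = True.
(!r || !s): since s = True, the clause reduces to (!r). r = False.
(p || r): since r = False, the clause reduces to (p). p = True.

True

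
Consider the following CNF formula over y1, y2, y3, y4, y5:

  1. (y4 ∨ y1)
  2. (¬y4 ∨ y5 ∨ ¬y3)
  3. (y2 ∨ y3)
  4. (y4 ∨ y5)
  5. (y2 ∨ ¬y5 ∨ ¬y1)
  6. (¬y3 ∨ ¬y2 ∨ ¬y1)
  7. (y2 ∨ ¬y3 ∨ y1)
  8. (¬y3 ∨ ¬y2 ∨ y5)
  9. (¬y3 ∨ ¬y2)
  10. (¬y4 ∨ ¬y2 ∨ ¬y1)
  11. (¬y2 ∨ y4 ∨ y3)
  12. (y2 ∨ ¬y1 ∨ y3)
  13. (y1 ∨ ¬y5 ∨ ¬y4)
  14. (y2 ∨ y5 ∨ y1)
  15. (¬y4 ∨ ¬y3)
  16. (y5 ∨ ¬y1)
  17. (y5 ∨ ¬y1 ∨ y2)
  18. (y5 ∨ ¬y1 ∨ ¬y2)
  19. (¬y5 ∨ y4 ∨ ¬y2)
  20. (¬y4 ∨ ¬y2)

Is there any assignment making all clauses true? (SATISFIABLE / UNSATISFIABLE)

UNSATISFIABLE

y2 = True:
  propagation gives y3=False, y4=True; an empty clause results — contradiction.
y2 = False:
  propagation gives y3=True, y1=True, y5=False; an empty clause results — contradiction.
Every branch closes, so no satisfying assignment exists.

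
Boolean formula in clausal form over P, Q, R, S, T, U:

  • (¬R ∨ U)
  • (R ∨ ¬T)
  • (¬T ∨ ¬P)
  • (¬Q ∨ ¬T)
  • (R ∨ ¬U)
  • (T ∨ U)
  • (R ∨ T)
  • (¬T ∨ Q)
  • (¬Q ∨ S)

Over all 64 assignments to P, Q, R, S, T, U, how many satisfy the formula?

6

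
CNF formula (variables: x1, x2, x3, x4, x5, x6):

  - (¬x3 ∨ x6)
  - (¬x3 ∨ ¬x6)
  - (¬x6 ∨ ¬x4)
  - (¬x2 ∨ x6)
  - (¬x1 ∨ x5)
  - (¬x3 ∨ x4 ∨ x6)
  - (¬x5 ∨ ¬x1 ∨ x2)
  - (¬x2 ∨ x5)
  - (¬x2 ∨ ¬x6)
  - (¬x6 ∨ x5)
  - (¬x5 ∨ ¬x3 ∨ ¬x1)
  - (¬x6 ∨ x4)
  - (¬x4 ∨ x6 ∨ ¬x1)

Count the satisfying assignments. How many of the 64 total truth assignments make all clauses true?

Satisfying assignments:
  x1=F x2=F x3=F x4=F x5=F x6=F
  x1=F x2=F x3=F x4=F x5=T x6=F
  x1=F x2=F x3=F x4=T x5=F x6=F
  x1=F x2=F x3=F x4=T x5=T x6=F
Count: 4.

4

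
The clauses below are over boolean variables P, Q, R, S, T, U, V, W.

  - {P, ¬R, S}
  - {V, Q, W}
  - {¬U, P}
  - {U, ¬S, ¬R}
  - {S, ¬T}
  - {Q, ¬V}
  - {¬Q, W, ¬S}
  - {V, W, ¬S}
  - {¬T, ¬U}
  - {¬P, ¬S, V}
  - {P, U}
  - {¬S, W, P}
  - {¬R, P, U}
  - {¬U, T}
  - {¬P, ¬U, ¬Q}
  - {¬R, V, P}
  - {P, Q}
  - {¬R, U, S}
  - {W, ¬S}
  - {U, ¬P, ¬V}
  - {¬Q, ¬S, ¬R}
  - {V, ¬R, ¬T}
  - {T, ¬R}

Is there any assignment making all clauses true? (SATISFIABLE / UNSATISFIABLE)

Pure literal: R appears only negated; assign R = False.
Pure literal: W appears only positively; assign W = True.
Branch on P: take P = True.
Set Q = False and propagate.
  then V is forced to False.
  then S is forced to False.
  then T is forced to False.
  then U is forced to False.
Every clause has at least one true literal under this assignment.
So P = T, Q = F, R = F, S = F, T = F, U = F, V = F, W = T is a satisfying assignment.

SATISFIABLE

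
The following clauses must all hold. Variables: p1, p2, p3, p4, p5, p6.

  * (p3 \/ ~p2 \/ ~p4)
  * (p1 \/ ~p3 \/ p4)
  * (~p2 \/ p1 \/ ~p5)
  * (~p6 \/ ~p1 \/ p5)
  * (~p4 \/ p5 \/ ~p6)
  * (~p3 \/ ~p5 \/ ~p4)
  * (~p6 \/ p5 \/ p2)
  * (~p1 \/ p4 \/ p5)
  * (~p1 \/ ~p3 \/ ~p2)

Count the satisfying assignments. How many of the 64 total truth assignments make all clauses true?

20

Case analysis on p5 and p1:
  p5=T, p1=T: p6 free; 4 ways for (p2,p3,p4) × 2^1 = 8.
  p5=T, p1=F: remaining (p2,p3,p4,p6) ∈ {(F,F,F,F); (F,F,F,T); (F,F,T,F); (F,F,T,T)} — 4.
  p5=F, p1=T: remaining (p2,p3,p4,p6) ∈ {(F,F,T,F); (F,T,T,F)} — 2.
  p5=F, p1=F: 6 of the 16 assignments to (p2,p3,p4,p6) work.
Total: 8 + 4 + 2 + 6 = 20.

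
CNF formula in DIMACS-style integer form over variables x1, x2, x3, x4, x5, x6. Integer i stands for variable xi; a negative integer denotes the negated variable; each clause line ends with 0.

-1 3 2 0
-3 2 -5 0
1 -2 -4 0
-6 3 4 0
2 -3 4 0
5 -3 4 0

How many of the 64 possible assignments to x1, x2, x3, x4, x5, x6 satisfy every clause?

Split on x3, then x2.
  x3=T, x2=T: x6 free; 4 ways for (x1,x4,x5) × 2^1 = 8.
  x3=T, x2=F: remaining (x1,x4,x5,x6) ∈ {(F,T,F,F); (F,T,F,T); (T,T,F,F); (T,T,F,T)} — 4.
  x3=F, x2=T: x5 free; 4 ways for (x1,x4,x6) × 2^1 = 8.
  x3=F, x2=F: x5 free; 3 ways for (x1,x4,x6) × 2^1 = 6.
Total: 8 + 4 + 8 + 6 = 26.

26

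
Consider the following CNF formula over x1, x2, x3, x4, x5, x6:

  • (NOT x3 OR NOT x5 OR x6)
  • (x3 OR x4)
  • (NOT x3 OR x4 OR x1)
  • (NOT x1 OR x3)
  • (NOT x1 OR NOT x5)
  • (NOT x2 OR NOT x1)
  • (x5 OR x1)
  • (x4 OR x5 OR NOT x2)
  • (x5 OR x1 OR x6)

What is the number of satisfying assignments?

Split on x1, then x5.
  x1=1, x5=1: a clause becomes empty — 0.
  x1=1, x5=0: remaining (x2,x3,x4,x6) ∈ {(0,1,0,0); (0,1,0,1); (0,1,1,0); (0,1,1,1)} — 4.
  x1=0, x5=1: x2 free; 3 ways for (x3,x4,x6) × 2^1 = 6.
  x1=0, x5=0: a clause becomes empty — 0.
Total: 0 + 4 + 6 + 0 = 10.

10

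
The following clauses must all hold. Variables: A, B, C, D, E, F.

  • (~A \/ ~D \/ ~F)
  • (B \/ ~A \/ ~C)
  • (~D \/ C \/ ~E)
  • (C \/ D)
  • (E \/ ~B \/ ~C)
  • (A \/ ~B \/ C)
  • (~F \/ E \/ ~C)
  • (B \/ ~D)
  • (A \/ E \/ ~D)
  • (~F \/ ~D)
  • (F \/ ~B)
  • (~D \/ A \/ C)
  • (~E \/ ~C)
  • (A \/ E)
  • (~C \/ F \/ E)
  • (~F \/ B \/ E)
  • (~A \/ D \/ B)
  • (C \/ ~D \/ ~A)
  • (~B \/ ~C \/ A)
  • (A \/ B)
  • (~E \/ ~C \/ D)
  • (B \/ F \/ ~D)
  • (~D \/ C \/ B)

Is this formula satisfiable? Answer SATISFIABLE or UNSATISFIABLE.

C = True:
  propagation gives E=False, B=False, A=False; an empty clause results — contradiction.
C = False:
  propagation gives D=True, E=False, B=True, A=True; an empty clause results — contradiction.
Every branch closes, so no satisfying assignment exists.

UNSATISFIABLE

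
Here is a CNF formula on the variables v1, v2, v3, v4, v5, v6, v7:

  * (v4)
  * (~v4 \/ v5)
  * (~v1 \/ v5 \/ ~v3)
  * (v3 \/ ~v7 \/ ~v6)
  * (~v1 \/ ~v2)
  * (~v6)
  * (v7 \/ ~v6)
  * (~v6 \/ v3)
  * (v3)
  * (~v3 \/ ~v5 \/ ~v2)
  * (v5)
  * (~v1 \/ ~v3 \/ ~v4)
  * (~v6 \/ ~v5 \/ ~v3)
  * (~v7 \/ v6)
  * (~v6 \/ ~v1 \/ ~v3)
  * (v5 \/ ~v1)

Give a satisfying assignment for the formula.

v1 = F, v2 = F, v3 = T, v4 = T, v5 = T, v6 = F, v7 = F

The clause (v4) is unit: v4 must be True.
Unit propagation: (v5) forces v5 = True.
The clause (~v6) is unit: v6 must be False.
The clause (v3) is unit: v3 must be True.
Unit propagation: (~v2) forces v2 = False.
The clause (~v1) is unit: v1 must be False.
(~v7) is a unit clause, so v7 = False.
Every clause has at least one true literal under this assignment.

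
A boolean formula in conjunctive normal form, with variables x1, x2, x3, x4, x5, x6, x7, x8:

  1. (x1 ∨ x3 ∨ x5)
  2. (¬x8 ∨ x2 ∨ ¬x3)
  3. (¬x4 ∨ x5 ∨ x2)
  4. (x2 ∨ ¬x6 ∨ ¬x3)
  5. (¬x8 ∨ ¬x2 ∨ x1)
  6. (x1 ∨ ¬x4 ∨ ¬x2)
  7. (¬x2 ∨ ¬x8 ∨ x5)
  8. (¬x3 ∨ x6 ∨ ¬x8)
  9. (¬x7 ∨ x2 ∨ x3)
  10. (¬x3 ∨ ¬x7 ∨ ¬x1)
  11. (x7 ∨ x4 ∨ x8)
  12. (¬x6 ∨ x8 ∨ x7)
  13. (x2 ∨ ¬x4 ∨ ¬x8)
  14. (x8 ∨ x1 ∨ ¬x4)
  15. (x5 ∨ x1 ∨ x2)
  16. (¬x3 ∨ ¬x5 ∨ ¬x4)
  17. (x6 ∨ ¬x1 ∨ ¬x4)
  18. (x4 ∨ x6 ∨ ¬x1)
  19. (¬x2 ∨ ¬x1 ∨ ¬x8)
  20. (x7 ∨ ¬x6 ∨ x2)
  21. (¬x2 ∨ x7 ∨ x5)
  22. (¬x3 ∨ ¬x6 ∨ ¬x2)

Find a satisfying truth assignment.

x1 = False  x2 = True  x3 = True  x4 = False  x5 = False  x6 = False  x7 = True  x8 = False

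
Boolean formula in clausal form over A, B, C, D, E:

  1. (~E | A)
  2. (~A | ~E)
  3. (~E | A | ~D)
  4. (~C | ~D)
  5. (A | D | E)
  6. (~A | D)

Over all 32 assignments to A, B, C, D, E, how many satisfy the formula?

Satisfying assignments:
  A=F B=F C=F D=T E=F
  A=F B=T C=F D=T E=F
  A=T B=F C=F D=T E=F
  A=T B=T C=F D=T E=F
That's 4 in total.

4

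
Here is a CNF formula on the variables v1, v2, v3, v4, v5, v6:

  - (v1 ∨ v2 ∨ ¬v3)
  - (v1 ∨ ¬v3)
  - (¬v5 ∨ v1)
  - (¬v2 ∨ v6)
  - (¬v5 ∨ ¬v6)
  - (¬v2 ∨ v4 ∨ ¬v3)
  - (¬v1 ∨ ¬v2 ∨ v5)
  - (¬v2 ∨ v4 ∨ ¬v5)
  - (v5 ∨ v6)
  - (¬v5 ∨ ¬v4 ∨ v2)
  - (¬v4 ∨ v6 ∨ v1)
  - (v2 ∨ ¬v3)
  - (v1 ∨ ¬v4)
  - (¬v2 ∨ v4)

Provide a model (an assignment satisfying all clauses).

v3 occurs only negated in the remaining clauses — set v3 = False.
Try v1 = True.
Branch on v2: take v2 = False.
The remaining clauses are satisfied by v4 = True, v5 = False, v6 = True.
Every clause has at least one true literal under this assignment.
Check each clause:
  1. (v2 ∨ ¬v3 ∨ v1) — v1 is true.
  2. (¬v3 ∨ v1) — v1 is true.
  3. (¬v5 ∨ v1) — v1 is true.
  4. (v6 ∨ ¬v2) — ¬v2 is true.
  5. (¬v5 ∨ ¬v6) — ¬v5 is true.
  6. (¬v2 ∨ ¬v3 ∨ v4) — v4 is true.
  7. (¬v1 ∨ ¬v2 ∨ v5) — ¬v2 is true.
  8. (v4 ∨ ¬v2 ∨ ¬v5) — ¬v5 is true.
  9. (v6 ∨ v5) — v6 is true.
  10. (v2 ∨ ¬v4 ∨ ¬v5) — ¬v5 is true.
  11. (v6 ∨ v1 ∨ ¬v4) — v1 is true.
  12. (¬v3 ∨ v2) — ¬v3 is true.
  13. (¬v4 ∨ v1) — v1 is true.
  14. (¬v2 ∨ v4) — v4 is true.

v1 = T  v2 = F  v3 = F  v4 = T  v5 = F  v6 = T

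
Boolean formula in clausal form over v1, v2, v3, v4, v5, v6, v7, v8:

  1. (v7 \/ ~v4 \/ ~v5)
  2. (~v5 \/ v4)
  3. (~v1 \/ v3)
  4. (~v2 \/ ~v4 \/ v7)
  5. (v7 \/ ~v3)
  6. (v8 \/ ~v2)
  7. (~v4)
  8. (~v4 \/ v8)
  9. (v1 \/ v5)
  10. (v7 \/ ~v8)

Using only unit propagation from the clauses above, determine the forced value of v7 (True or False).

True

(~v4) is a unit clause: v4 = False.
(~v5 \/ v4) with v4 = False leaves only ~v5, so v5 = False.
From (v1 \/ v5) and v5 = False: v1 = True.
(v3 \/ ~v1) with v1 = True leaves only v3, so v3 = True.
(v7 \/ ~v3): since v3 = True, the clause reduces to (v7). v7 = True.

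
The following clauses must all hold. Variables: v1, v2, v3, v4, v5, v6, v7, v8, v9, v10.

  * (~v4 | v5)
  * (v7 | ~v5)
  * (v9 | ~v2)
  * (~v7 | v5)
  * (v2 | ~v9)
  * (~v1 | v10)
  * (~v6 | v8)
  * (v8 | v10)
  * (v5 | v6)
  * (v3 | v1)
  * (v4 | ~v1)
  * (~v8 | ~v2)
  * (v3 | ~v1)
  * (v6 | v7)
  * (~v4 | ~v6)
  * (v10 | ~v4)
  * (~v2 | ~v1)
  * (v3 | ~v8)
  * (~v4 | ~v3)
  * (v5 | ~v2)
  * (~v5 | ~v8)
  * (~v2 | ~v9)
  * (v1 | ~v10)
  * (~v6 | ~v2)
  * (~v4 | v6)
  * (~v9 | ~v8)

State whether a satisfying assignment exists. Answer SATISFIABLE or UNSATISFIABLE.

SATISFIABLE

Set v1 = False and propagate.
  then v3 is forced to True.
  then v4 is forced to False.
  then v10 is forced to False.
  then v8 is forced to True.
  then v2 is forced to False.
  then v9 is forced to False.
  then v5 is forced to False.
  then v7 is forced to False.
  then v6 is forced to True.
Every clause has at least one true literal under this assignment.
So v1=F  v2=F  v3=T  v4=F  v5=F  v6=T  v7=F  v8=T  v9=F  v10=F is a satisfying assignment.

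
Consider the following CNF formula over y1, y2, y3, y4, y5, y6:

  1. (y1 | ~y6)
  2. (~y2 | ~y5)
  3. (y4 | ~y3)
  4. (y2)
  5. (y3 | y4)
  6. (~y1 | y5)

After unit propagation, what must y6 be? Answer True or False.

False

(y2) is a unit clause: y2 = True.
(~y5 | ~y2) with y2 = True leaves only ~y5, so y5 = False.
In (y5 | ~y1), y5 is now false; ~y1 must hold, so y1 = False.
(~y6 | y1) with y1 = False leaves only ~y6, so y6 = False.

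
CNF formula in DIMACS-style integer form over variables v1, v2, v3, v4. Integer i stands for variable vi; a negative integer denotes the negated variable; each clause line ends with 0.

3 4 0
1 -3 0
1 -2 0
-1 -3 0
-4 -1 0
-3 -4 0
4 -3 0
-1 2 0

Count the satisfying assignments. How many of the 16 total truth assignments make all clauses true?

Satisfying assignments:
  v1=F v2=F v3=F v4=T
That's 1 in total.

1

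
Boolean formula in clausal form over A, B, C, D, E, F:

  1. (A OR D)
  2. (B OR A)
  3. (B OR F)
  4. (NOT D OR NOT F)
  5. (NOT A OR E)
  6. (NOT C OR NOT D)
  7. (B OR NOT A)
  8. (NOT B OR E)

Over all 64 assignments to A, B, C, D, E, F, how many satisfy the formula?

6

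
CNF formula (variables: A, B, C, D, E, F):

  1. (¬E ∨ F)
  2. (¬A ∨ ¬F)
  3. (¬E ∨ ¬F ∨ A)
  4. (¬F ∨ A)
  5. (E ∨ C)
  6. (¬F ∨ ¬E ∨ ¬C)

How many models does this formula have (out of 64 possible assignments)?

8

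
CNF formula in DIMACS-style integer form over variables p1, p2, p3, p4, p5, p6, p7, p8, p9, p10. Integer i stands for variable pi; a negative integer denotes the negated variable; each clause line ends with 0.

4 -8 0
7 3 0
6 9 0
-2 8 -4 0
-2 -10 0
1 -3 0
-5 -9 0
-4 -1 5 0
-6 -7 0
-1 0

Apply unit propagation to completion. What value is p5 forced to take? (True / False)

False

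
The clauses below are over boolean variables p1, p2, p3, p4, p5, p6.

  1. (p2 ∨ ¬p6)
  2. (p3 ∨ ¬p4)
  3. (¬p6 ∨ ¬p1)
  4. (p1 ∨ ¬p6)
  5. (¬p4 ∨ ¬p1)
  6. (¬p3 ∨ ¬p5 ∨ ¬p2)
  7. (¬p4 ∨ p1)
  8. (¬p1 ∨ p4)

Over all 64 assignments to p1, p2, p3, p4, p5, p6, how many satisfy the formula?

7

The models are:
  p1=0 p2=0 p3=0 p4=0 p5=0 p6=0
  p1=0 p2=0 p3=0 p4=0 p5=1 p6=0
  p1=0 p2=0 p3=1 p4=0 p5=0 p6=0
  p1=0 p2=0 p3=1 p4=0 p5=1 p6=0
  p1=0 p2=1 p3=0 p4=0 p5=0 p6=0
  p1=0 p2=1 p3=0 p4=0 p5=1 p6=0
  p1=0 p2=1 p3=1 p4=0 p5=0 p6=0
Count: 7.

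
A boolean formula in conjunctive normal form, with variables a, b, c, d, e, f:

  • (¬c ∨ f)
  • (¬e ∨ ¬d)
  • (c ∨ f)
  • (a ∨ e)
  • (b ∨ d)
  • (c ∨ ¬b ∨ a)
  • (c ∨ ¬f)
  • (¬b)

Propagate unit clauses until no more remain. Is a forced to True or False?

Unit clause (¬b) sets b = False.
(b ∨ d): since b = False, the clause reduces to (d). d = True.
(¬d ∨ ¬e) with d = True leaves only ¬e, so e = False.
(a ∨ e) with e = False leaves only a, so a = True.

True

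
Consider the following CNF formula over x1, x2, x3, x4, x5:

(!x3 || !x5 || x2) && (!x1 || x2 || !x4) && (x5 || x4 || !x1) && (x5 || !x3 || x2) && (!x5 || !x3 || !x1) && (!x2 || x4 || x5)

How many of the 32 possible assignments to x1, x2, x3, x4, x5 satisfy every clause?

15

Case analysis on x5 and x2:
  x5=T, x2=T: x4 free; 3 ways for (x1,x3) × 2^1 = 6.
  x5=T, x2=F: remaining (x1,x3,x4) ∈ {(F,F,F); (F,F,T); (T,F,F)} — 3.
  x5=F, x2=T: remaining (x1,x3,x4) ∈ {(F,F,T); (F,T,T); (T,F,T); (T,T,T)} — 4.
  x5=F, x2=F: remaining (x1,x3,x4) ∈ {(F,F,F); (F,F,T)} — 2.
Total: 6 + 3 + 4 + 2 = 15.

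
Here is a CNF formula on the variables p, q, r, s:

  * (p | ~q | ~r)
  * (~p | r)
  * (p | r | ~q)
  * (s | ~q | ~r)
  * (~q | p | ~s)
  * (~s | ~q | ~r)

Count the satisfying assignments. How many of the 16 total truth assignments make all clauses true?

6

The models are:
  p=0 q=0 r=0 s=0
  p=0 q=0 r=0 s=1
  p=0 q=0 r=1 s=0
  p=0 q=0 r=1 s=1
  p=1 q=0 r=1 s=0
  p=1 q=0 r=1 s=1
Count: 6.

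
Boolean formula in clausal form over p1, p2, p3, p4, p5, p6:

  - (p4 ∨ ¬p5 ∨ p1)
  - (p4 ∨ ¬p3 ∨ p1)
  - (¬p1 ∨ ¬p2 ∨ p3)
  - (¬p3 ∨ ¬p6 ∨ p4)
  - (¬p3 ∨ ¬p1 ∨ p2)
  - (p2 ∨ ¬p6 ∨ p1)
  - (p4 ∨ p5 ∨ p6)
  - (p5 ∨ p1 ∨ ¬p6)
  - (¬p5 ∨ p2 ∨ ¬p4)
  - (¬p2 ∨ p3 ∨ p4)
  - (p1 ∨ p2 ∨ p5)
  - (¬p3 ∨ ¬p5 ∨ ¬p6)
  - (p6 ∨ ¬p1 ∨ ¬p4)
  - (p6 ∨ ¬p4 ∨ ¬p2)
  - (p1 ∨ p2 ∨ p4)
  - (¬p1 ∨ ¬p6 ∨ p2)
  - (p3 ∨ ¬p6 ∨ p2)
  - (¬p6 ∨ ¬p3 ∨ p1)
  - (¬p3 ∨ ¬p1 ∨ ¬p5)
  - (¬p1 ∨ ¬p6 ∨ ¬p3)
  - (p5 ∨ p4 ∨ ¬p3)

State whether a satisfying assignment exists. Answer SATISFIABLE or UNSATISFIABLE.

SATISFIABLE

Branch on p1: take p1 = True.
Branch on p2: take p2 = False.
  then p3 is forced to False.
  then p6 is forced to False.
  then p4 is forced to False.
  then p5 is forced to True.
Every clause has at least one true literal under this assignment.
So p1=True, p2=False, p3=False, p4=False, p5=True, p6=False is a satisfying assignment.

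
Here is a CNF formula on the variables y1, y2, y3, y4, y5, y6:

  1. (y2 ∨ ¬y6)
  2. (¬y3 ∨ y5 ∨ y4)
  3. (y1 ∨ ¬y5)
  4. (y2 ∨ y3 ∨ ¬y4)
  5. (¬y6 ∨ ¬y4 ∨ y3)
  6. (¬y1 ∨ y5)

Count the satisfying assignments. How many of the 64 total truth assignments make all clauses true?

Split on y3, then y4.
  y3=1, y4=1: 6 of the 16 assignments to (y1,y2,y5,y6) work.
  y3=1, y4=0: remaining (y1,y2,y5,y6) ∈ {(1,0,1,0); (1,1,1,0); (1,1,1,1)} — 3.
  y3=0, y4=1: remaining (y1,y2,y5,y6) ∈ {(0,1,0,0); (1,1,1,0)} — 2.
  y3=0, y4=0: 6 of the 16 assignments to (y1,y2,y5,y6) work.
Total: 6 + 3 + 2 + 6 = 17.

17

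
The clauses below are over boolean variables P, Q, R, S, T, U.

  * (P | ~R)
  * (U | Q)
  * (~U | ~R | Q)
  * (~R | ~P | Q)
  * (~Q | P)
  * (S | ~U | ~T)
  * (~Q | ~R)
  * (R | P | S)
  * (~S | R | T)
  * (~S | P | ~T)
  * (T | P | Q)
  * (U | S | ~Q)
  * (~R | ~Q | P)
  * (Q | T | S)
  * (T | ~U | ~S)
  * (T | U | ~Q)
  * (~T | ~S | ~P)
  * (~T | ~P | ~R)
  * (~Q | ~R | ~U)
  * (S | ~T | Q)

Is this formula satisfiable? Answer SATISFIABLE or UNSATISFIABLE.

SATISFIABLE

Try P = True.
Try Q = True.
  then R is forced to False.
The remaining clauses are satisfied by S = False, T = False, U = True.
So P = T, Q = T, R = F, S = F, T = F, U = T is a satisfying assignment.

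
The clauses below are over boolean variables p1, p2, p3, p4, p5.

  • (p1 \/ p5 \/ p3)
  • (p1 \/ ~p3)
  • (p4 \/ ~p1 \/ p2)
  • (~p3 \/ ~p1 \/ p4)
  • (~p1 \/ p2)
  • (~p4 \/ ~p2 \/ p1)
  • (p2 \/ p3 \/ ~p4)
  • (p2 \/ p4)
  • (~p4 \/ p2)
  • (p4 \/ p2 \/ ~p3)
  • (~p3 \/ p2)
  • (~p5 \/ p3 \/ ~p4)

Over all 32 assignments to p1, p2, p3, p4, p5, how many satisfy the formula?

6

The models are:
  p1=F p2=T p3=F p4=F p5=T
  p1=T p2=T p3=F p4=F p5=F
  p1=T p2=T p3=F p4=F p5=T
  p1=T p2=T p3=F p4=T p5=F
  p1=T p2=T p3=T p4=T p5=F
  p1=T p2=T p3=T p4=T p5=T
Count: 6.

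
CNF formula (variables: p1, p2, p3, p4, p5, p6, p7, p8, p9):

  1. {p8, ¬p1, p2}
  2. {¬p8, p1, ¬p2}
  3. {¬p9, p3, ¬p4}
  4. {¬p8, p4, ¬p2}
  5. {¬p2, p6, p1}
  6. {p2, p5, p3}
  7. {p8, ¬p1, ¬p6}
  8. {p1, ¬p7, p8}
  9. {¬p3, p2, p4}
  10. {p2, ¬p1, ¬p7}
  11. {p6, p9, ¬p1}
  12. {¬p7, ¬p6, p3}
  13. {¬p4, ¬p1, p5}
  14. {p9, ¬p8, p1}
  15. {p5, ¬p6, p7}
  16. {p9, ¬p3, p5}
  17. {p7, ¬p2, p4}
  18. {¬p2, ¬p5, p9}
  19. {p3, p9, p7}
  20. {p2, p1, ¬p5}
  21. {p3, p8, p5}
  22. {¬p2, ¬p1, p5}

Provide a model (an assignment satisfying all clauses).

p1 = T  p2 = F  p3 = T  p4 = T  p5 = T  p6 = F  p7 = F  p8 = T  p9 = T

Check each clause:
  1. {p8, p2, ¬p1} — p8 is true.
  2. {¬p2, p1, ¬p8} — p1 is true.
  3. {p3, ¬p4, ¬p9} — p3 is true.
  4. {¬p2, p4, ¬p8} — p4 is true.
  5. {p6, ¬p2, p1} — p1 is true.
  6. {p3, p5, p2} — p3 is true.
  7. {p8, ¬p1, ¬p6} — p8 is true.
  8. {¬p7, p8, p1} — p8 is true.
  9. {p4, p2, ¬p3} — p4 is true.
  10. {¬p1, p2, ¬p7} — ¬p7 is true.
  11. {p6, ¬p1, p9} — p9 is true.
  12. {p3, ¬p6, ¬p7} — ¬p7 is true.
  13. {¬p4, p5, ¬p1} — p5 is true.
  14. {p9, ¬p8, p1} — p9 is true.
  15. {¬p6, p7, p5} — ¬p6 is true.
  16. {p5, ¬p3, p9} — p5 is true.
  17. {p4, p7, ¬p2} — p4 is true.
  18. {¬p2, ¬p5, p9} — p9 is true.
  19. {p3, p7, p9} — p9 is true.
  20. {¬p5, p1, p2} — p1 is true.
  21. {p3, p8, p5} — p8 is true.
  22. {p5, ¬p1, ¬p2} — p5 is true.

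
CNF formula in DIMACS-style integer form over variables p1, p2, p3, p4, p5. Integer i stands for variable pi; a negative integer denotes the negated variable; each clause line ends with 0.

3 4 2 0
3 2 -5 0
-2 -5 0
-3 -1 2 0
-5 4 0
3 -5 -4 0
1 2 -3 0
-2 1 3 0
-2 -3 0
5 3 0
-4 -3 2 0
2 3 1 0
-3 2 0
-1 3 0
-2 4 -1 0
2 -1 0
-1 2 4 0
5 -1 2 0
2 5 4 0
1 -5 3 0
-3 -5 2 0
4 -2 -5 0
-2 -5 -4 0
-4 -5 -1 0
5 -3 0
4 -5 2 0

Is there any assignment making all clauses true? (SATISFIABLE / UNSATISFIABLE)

p2 = True:
  propagation gives p5=False, p3=False; an empty clause results — contradiction.
p2 = False:
  propagation gives p3=False, p4=True, p5=False; an empty clause results — contradiction.
Every branch closes, so no satisfying assignment exists.

UNSATISFIABLE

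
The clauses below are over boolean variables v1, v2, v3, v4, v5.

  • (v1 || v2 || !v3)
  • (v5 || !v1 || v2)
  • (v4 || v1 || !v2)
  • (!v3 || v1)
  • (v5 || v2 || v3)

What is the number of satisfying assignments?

Split on v1, then v2.
  v1=T, v2=T: v3, v4, v5 free → 2^3 = 8.
  v1=T, v2=F: remaining (v3,v4,v5) ∈ {(F,F,T); (F,T,T); (T,F,T); (T,T,T)} — 4.
  v1=F, v2=T: remaining (v3,v4,v5) ∈ {(F,T,F); (F,T,T)} — 2.
  v1=F, v2=F: remaining (v3,v4,v5) ∈ {(F,F,T); (F,T,T)} — 2.
Total: 8 + 4 + 2 + 2 = 16.

16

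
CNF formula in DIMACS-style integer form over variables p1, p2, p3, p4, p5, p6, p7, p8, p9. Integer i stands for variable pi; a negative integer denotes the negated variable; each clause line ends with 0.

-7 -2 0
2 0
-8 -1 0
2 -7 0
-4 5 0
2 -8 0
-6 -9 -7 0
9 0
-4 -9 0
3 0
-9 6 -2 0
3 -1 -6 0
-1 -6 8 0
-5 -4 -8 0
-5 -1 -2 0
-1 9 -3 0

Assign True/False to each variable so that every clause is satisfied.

p1=False, p2=True, p3=True, p4=False, p5=False, p6=True, p7=False, p8=False, p9=True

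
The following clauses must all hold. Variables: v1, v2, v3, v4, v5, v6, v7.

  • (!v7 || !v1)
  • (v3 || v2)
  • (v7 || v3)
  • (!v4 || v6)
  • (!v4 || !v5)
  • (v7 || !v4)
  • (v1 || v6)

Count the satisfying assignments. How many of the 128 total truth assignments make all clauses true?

21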